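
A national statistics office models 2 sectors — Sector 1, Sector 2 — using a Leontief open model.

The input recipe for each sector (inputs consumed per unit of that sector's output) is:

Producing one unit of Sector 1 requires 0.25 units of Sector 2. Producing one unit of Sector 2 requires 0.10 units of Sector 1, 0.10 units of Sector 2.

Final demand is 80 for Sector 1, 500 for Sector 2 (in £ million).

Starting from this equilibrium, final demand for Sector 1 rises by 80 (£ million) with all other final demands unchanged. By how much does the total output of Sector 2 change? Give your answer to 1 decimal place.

Δx_2 = 22.9

I − A =
  [   1.00    -0.10]
  [  -0.25     0.90]
det(I−A) = (1.00)(0.90) − (-0.10)(-0.25) = 0.8750
adj(I−A) = [[0.90, 0.10], [0.25, 1.00]]
(I − A)⁻¹ = adj(I−A) / det(I−A) ≈
  [   1.0286     0.1143]
  [   0.2857     1.1429]
Δx = (I − A)⁻¹ Δd with Δd having +80 in the Sector 1 component and 0 elsewhere.
So Δx_2 = L_21 · (+80), where L_21 = adj(I−A)_21 / det(I−A) = 0.25 / 0.8750.
Δx_2 = 0.25 × (+80) / 0.8750 = 20.00 / 0.8750 ≈ 22.9.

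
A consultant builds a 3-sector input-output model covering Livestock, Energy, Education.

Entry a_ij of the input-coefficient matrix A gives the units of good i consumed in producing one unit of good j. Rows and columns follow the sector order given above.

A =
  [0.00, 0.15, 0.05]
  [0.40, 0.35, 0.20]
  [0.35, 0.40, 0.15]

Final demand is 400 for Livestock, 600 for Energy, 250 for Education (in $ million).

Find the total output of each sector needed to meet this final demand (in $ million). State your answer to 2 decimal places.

x_1 = 748.48, x_2 = 1834.66, x_3 = 1465.69

I − A =
  [   1.00    -0.15    -0.05]
  [  -0.40     0.65    -0.20]
  [  -0.35    -0.40     0.85]
Cofactors of I−A, C_ij = (−1)^(i+j)·(minor ij) (rows/columns in the sector order above):
  C_11 = (0.65)(0.85) − (-0.20)(-0.40) = 0.4725
  C_12 = −[(-0.40)(0.85) − (-0.20)(-0.35)] = 0.4100
  C_13 = (-0.40)(-0.40) − (0.65)(-0.35) = 0.3875
  C_21 = −[(-0.15)(0.85) − (-0.05)(-0.40)] = 0.1475
  C_22 = (1.00)(0.85) − (-0.05)(-0.35) = 0.8325
  C_23 = −[(1.00)(-0.40) − (-0.15)(-0.35)] = 0.4525
  C_31 = (-0.15)(-0.20) − (-0.05)(0.65) = 0.0625
  C_32 = −[(1.00)(-0.20) − (-0.05)(-0.40)] = 0.2200
  C_33 = (1.00)(0.65) − (-0.15)(-0.40) = 0.5900
det(I−A) = Σ_j (I−A)_1j·C_1j = (1.00)(0.4725) + (-0.15)(0.4100) + (-0.05)(0.3875) = 0.391625
adj(I−A) = Cᵀ =
  [ 0.4725   0.1475   0.0625]
  [ 0.4100   0.8325   0.2200]
  [ 0.3875   0.4525   0.5900]
(I − A)⁻¹ = adj(I−A) / det(I−A) ≈
  [   1.2065     0.3766     0.1596]
  [   1.0469     2.1258     0.5618]
  [   0.9895     1.1554     1.5065]
x = (I − A)⁻¹ d = adj(I−A)·d / det(I−A), with det(I−A) = 0.391625:
  x_1 = (0.4725·400 + 0.1475·600 + 0.0625·250) / 0.391625 = 293.125 / 0.391625 ≈ 748.48
  x_2 = (0.4100·400 + 0.8325·600 + 0.2200·250) / 0.391625 = 718.50 / 0.391625 ≈ 1834.66
  x_3 = (0.3875·400 + 0.4525·600 + 0.5900·250) / 0.391625 = 574.00 / 0.391625 ≈ 1465.69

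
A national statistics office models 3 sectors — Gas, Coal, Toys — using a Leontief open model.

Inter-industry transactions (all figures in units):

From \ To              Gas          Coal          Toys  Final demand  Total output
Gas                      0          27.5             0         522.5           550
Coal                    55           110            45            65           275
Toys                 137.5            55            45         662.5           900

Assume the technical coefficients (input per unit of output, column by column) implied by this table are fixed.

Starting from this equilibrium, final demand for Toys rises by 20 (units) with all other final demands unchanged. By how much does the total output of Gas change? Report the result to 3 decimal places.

Technical coefficients a_ij = z_ij / X_j:
  a_11 = 0/550 = 0.00, a_21 = 55/550 = 0.10, a_31 = 137.5/550 = 0.25
  a_12 = 27.5/275 = 0.10, a_22 = 110/275 = 0.40, a_32 = 55/275 = 0.20
  a_13 = 0/900 = 0.00, a_23 = 45/900 = 0.05, a_33 = 45/900 = 0.05
I − A =
  [   1.00    -0.10     0.00]
  [  -0.10     0.60    -0.05]
  [  -0.25    -0.20     0.95]
Cofactors of I−A, C_ij = (−1)^(i+j)·(minor ij) (rows/columns in the sector order above):
  C_11 = (0.60)(0.95) − (-0.05)(-0.20) = 0.5600
  C_12 = −[(-0.10)(0.95) − (-0.05)(-0.25)] = 0.1075
  C_13 = (-0.10)(-0.20) − (0.60)(-0.25) = 0.1700
  C_21 = −[(-0.10)(0.95) − (0.00)(-0.20)] = 0.0950
  C_22 = (1.00)(0.95) − (0.00)(-0.25) = 0.9500
  C_23 = −[(1.00)(-0.20) − (-0.10)(-0.25)] = 0.2250
  C_31 = (-0.10)(-0.05) − (0.00)(0.60) = 0.0050
  C_32 = −[(1.00)(-0.05) − (0.00)(-0.10)] = 0.0500
  C_33 = (1.00)(0.60) − (-0.10)(-0.10) = 0.5900
det(I−A) = Σ_j (I−A)_1j·C_1j = (1.00)(0.5600) + (-0.10)(0.1075) + (0.00)(0.1700) = 0.54925
adj(I−A) = Cᵀ =
  [ 0.5600   0.0950   0.0050]
  [ 0.1075   0.9500   0.0500]
  [ 0.1700   0.2250   0.5900]
(I − A)⁻¹ = adj(I−A) / det(I−A) ≈
  [   1.0196     0.1730     0.0091]
  [   0.1957     1.7296     0.0910]
  [   0.3095     0.4096     1.0742]
Δx = (I − A)⁻¹ Δd with Δd having +20 in the Toys component and 0 elsewhere.
So Δx_1 = L_13 · (+20), where L_13 = adj(I−A)_13 / det(I−A) = 0.0050 / 0.54925.
Δx_1 = 0.0050 × (+20) / 0.54925 = 0.10 / 0.54925 ≈ 0.182.

Δx_1 = 0.182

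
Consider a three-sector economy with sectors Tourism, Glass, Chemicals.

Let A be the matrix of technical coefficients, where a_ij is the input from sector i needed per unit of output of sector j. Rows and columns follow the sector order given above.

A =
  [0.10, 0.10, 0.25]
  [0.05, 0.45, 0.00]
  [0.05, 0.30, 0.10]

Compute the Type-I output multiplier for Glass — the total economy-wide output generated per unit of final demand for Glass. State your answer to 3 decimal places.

m_2 = 2.875

I − A =
  [   0.90    -0.10    -0.25]
  [  -0.05     0.55     0.00]
  [  -0.05    -0.30     0.90]
Cofactors of I−A, C_ij = (−1)^(i+j)·(minor ij) (rows/columns in the sector order above):
  C_11 = (0.55)(0.90) − (0.00)(-0.30) = 0.4950
  C_12 = −[(-0.05)(0.90) − (0.00)(-0.05)] = 0.0450
  C_13 = (-0.05)(-0.30) − (0.55)(-0.05) = 0.0425
  C_21 = −[(-0.10)(0.90) − (-0.25)(-0.30)] = 0.1650
  C_22 = (0.90)(0.90) − (-0.25)(-0.05) = 0.7975
  C_23 = −[(0.90)(-0.30) − (-0.10)(-0.05)] = 0.2750
  C_31 = (-0.10)(0.00) − (-0.25)(0.55) = 0.1375
  C_32 = −[(0.90)(0.00) − (-0.25)(-0.05)] = 0.0125
  C_33 = (0.90)(0.55) − (-0.10)(-0.05) = 0.4900
det(I−A) = Σ_j (I−A)_1j·C_1j = (0.90)(0.4950) + (-0.10)(0.0450) + (-0.25)(0.0425) = 0.430375
adj(I−A) = Cᵀ =
  [ 0.4950   0.1650   0.1375]
  [ 0.0450   0.7975   0.0125]
  [ 0.0425   0.2750   0.4900]
(I − A)⁻¹ = adj(I−A) / det(I−A) ≈
  [   1.1502     0.3834     0.3195]
  [   0.1046     1.8530     0.0290]
  [   0.0988     0.6390     1.1385]
The output multiplier for sector j is the column-j sum of the Leontief inverse (I − A)⁻¹ = adj(I−A) / det(I−A).
Column 2 of adj(I−A): (0.1650, 0.7975, 0.2750); det(I−A) = 0.430375.
m_2 = (0.1650 + 0.7975 + 0.2750) / 0.430375 = 1.2375 / 0.430375 ≈ 2.875.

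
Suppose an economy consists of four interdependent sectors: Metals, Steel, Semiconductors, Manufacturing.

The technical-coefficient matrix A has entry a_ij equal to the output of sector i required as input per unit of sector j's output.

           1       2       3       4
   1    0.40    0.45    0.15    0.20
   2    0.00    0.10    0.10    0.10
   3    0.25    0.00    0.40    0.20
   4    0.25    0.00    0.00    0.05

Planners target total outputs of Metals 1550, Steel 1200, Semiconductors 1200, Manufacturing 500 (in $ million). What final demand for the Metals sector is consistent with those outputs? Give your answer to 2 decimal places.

I − A =
  [   0.60    -0.45    -0.15    -0.20]
  [   0.00     0.90    -0.10    -0.10]
  [  -0.25     0.00     0.60    -0.20]
  [  -0.25     0.00     0.00     0.95]
d = (I − A) x:
  d_1 = (+0.60)·1550 + (-0.45)·1200 + (-0.15)·1200 + (-0.20)·500 = 110.00
  d_2 = (+0.00)·1550 + (+0.90)·1200 + (-0.10)·1200 + (-0.10)·500 = 910.00
  d_3 = (-0.25)·1550 + (+0.00)·1200 + (+0.60)·1200 + (-0.20)·500 = 232.50
  d_4 = (-0.25)·1550 + (+0.00)·1200 + (+0.00)·1200 + (+0.95)·500 = 87.50

d_1 = 110.00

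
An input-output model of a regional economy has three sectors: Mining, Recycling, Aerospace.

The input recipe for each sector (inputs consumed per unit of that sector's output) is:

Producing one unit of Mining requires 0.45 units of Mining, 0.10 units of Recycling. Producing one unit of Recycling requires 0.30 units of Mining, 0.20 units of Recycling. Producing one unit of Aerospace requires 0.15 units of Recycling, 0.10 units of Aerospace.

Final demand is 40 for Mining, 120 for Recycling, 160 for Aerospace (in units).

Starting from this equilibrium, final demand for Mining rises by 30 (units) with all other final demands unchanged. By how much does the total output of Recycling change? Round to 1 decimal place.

Δx_R = 7.3

I − A =
  [   0.55    -0.30     0.00]
  [  -0.10     0.80    -0.15]
  [   0.00     0.00     0.90]
Cofactors of I−A, C_ij = (−1)^(i+j)·(minor ij) (rows/columns in the sector order above):
  C_11 = (0.80)(0.90) − (-0.15)(0.00) = 0.7200
  C_12 = −[(-0.10)(0.90) − (-0.15)(0.00)] = 0.0900
  C_13 = (-0.10)(0.00) − (0.80)(0.00) = 0.0000
  C_21 = −[(-0.30)(0.90) − (0.00)(0.00)] = 0.2700
  C_22 = (0.55)(0.90) − (0.00)(0.00) = 0.4950
  C_23 = −[(0.55)(0.00) − (-0.30)(0.00)] = 0.0000
  C_31 = (-0.30)(-0.15) − (0.00)(0.80) = 0.0450
  C_32 = −[(0.55)(-0.15) − (0.00)(-0.10)] = 0.0825
  C_33 = (0.55)(0.80) − (-0.30)(-0.10) = 0.4100
det(I−A) = Σ_j (I−A)_1j·C_1j = (0.55)(0.7200) + (-0.30)(0.0900) + (0.00)(0.0000) = 0.3690
adj(I−A) = Cᵀ =
  [ 0.7200   0.2700   0.0450]
  [ 0.0900   0.4950   0.0825]
  [ 0.0000   0.0000   0.4100]
(I − A)⁻¹ = adj(I−A) / det(I−A) ≈
  [   1.9512     0.7317     0.1220]
  [   0.2439     1.3415     0.2236]
  [   0.0000     0.0000     1.1111]
Δx = (I − A)⁻¹ Δd with Δd having +30 in the Mining component and 0 elsewhere.
So Δx_R = L_RM · (+30), where L_RM = adj(I−A)_RM / det(I−A) = 0.0900 / 0.3690.
Δx_R = 0.0900 × (+30) / 0.3690 = 2.70 / 0.3690 ≈ 7.3.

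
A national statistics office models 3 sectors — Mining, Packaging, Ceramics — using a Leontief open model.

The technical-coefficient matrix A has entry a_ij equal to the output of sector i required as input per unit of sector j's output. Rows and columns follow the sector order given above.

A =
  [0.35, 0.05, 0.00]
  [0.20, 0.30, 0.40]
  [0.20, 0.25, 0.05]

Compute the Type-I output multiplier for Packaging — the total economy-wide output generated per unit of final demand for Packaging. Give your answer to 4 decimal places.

I − A =
  [   0.65    -0.05     0.00]
  [  -0.20     0.70    -0.40]
  [  -0.20    -0.25     0.95]
Cofactors of I−A, C_ij = (−1)^(i+j)·(minor ij) (rows/columns in the sector order above):
  C_11 = (0.70)(0.95) − (-0.40)(-0.25) = 0.5650
  C_12 = −[(-0.20)(0.95) − (-0.40)(-0.20)] = 0.2700
  C_13 = (-0.20)(-0.25) − (0.70)(-0.20) = 0.1900
  C_21 = −[(-0.05)(0.95) − (0.00)(-0.25)] = 0.0475
  C_22 = (0.65)(0.95) − (0.00)(-0.20) = 0.6175
  C_23 = −[(0.65)(-0.25) − (-0.05)(-0.20)] = 0.1725
  C_31 = (-0.05)(-0.40) − (0.00)(0.70) = 0.0200
  C_32 = −[(0.65)(-0.40) − (0.00)(-0.20)] = 0.2600
  C_33 = (0.65)(0.70) − (-0.05)(-0.20) = 0.4450
det(I−A) = Σ_j (I−A)_1j·C_1j = (0.65)(0.5650) + (-0.05)(0.2700) + (0.00)(0.1900) = 0.35375
adj(I−A) = Cᵀ =
  [ 0.5650   0.0475   0.0200]
  [ 0.2700   0.6175   0.2600]
  [ 0.1900   0.1725   0.4450]
(I − A)⁻¹ = adj(I−A) / det(I−A) ≈
  [   1.59717     0.13428     0.05654]
  [   0.76325     1.74558     0.73498]
  [   0.53710     0.48763     1.25795]
The output multiplier for sector j is the column-j sum of the Leontief inverse (I − A)⁻¹ = adj(I−A) / det(I−A).
Column P of adj(I−A): (0.0475, 0.6175, 0.1725); det(I−A) = 0.35375.
m_P = (0.0475 + 0.6175 + 0.1725) / 0.35375 = 0.8375 / 0.35375 ≈ 2.3675.

m_P = 2.3675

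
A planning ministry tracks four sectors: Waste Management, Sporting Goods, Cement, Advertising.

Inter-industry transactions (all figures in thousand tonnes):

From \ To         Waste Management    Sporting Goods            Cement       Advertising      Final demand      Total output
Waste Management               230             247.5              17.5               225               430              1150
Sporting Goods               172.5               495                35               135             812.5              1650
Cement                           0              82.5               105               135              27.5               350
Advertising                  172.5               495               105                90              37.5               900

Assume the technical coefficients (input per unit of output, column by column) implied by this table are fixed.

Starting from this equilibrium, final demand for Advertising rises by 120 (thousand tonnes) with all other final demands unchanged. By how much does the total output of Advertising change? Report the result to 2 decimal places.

Technical coefficients a_ij = z_ij / X_j:
  a_11 = 230/1150 = 0.20, a_21 = 172.5/1150 = 0.15, a_31 = 0/1150 = 0.00, a_41 = 172.5/1150 = 0.15
  a_12 = 247.5/1650 = 0.15, a_22 = 495/1650 = 0.30, a_32 = 82.5/1650 = 0.05, a_42 = 495/1650 = 0.30
  a_13 = 17.5/350 = 0.05, a_23 = 35/350 = 0.10, a_33 = 105/350 = 0.30, a_43 = 105/350 = 0.30
  a_14 = 225/900 = 0.25, a_24 = 135/900 = 0.15, a_34 = 135/900 = 0.15, a_44 = 90/900 = 0.10
I − A =
  [   0.80    -0.15    -0.05    -0.25]
  [  -0.15     0.70    -0.10    -0.15]
  [   0.00    -0.05     0.70    -0.15]
  [  -0.15    -0.30    -0.30     0.90]
Compute the cofactors C_ij = (−1)^(i+j)·(3×3 minor ij) of I−A; the adjugate is their transpose:
adj(I−A) = Cᵀ =
  [ 0.366750   0.148500   0.109500   0.144875]
  [ 0.105750   0.440625   0.123375   0.123375]
  [ 0.030375   0.073500   0.406875   0.088500]
  [ 0.106500   0.196125   0.195000   0.371875]
det(I−A) = Σ_j (I−A)_1j·C_1j = (0.80)(0.366750) + (-0.15)(0.105750) + (-0.05)(0.030375) + (-0.25)(0.106500) = 0.24939375
(I − A)⁻¹ = adj(I−A) / det(I−A) ≈
  [   1.4706     0.5954     0.4391     0.5809]
  [   0.4240     1.7668     0.4947     0.4947]
  [   0.1218     0.2947     1.6315     0.3549]
  [   0.4270     0.7864     0.7819     1.4911]
Δx = (I − A)⁻¹ Δd with Δd having +120 in the Advertising component and 0 elsewhere.
So Δx_4 = L_44 · (+120), where L_44 = adj(I−A)_44 / det(I−A) = 0.371875 / 0.24939375.
Δx_4 = 0.371875 × (+120) / 0.24939375 = 44.625 / 0.24939375 ≈ 178.93.

Δx_4 = 178.93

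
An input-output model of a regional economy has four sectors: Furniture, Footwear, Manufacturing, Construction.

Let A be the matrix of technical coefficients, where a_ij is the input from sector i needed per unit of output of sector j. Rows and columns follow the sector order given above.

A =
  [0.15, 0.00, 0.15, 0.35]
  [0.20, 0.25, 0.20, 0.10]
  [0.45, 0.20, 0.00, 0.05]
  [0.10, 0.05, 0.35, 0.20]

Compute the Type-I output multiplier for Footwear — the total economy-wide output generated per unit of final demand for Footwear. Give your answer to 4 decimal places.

m_2 = 2.4406

I − A =
  [   0.85     0.00    -0.15    -0.35]
  [  -0.20     0.75    -0.20    -0.10]
  [  -0.45    -0.20     1.00    -0.05]
  [  -0.10    -0.05    -0.35     0.80]
Compute the cofactors C_ij = (−1)^(i+j)·(3×3 minor ij) of I−A; the adjugate is their transpose:
adj(I−A) = Cᵀ =
  [ 0.542375   0.066375   0.184625   0.257125]
  [ 0.255250   0.520250   0.208750   0.189750]
  [ 0.306000   0.139000   0.476000   0.181000]
  [ 0.217625   0.101625   0.244375   0.546875]
det(I−A) = Σ_j (I−A)_1j·C_1j = (0.85)(0.542375) + (0.00)(0.255250) + (-0.15)(0.306000) + (-0.35)(0.217625) = 0.33895
(I − A)⁻¹ = adj(I−A) / det(I−A) ≈
  [   1.60016     0.19583     0.54470     0.75859]
  [   0.75306     1.53489     0.61587     0.55982]
  [   0.90279     0.41009     1.40434     0.53400]
  [   0.64206     0.29982     0.72098     1.61344]
The output multiplier for sector j is the column-j sum of the Leontief inverse (I − A)⁻¹ = adj(I−A) / det(I−A).
Column 2 of adj(I−A): (0.066375, 0.520250, 0.139000, 0.101625); det(I−A) = 0.33895.
m_2 = (0.066375 + 0.520250 + 0.139000 + 0.101625) / 0.33895 = 0.82725 / 0.33895 ≈ 2.4406.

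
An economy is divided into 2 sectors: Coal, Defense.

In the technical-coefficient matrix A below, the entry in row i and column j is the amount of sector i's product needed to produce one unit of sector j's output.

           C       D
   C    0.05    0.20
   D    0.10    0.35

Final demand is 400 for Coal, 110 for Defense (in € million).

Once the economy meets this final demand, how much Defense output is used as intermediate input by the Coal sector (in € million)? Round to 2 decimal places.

z_DC = 47.20

I − A =
  [   0.95    -0.20]
  [  -0.10     0.65]
det(I−A) = (0.95)(0.65) − (-0.20)(-0.10) = 0.5975
adj(I−A) = [[0.65, 0.20], [0.10, 0.95]]
(I − A)⁻¹ = adj(I−A) / det(I−A) ≈
  [   1.0879     0.3347]
  [   0.1674     1.5900]
First solve x = (I − A)⁻¹ d = adj(I−A)·d / det(I−A); in particular x_C = (0.65·400 + 0.20·110) / 0.5975 = 282.00 / 0.5975 ≈ 471.9665.
Intermediate flow from D to C: z_DC = a_DC · x_C = 0.10 × 282.00 / 0.5975 = 28.20 / 0.5975 ≈ 47.20.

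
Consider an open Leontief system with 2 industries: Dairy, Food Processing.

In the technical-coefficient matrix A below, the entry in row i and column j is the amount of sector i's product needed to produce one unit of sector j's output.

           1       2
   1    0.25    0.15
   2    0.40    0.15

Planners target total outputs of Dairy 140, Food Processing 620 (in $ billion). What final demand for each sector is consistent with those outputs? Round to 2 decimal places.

I − A =
  [   0.75    -0.15]
  [  -0.40     0.85]
d = (I − A) x:
  d_1 = (+0.75)·140 + (-0.15)·620 = 12.00
  d_2 = (-0.40)·140 + (+0.85)·620 = 471.00

d_1 = 12.00, d_2 = 471.00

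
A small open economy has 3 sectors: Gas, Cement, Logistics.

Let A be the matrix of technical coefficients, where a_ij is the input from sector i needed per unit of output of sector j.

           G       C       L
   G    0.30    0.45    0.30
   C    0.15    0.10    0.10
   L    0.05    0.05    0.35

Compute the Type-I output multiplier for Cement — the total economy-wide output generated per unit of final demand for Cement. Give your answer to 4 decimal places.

m_C = 2.3393

I − A =
  [   0.70    -0.45    -0.30]
  [  -0.15     0.90    -0.10]
  [  -0.05    -0.05     0.65]
Cofactors of I−A, C_ij = (−1)^(i+j)·(minor ij) (rows/columns in the sector order above):
  C_11 = (0.90)(0.65) − (-0.10)(-0.05) = 0.5800
  C_12 = −[(-0.15)(0.65) − (-0.10)(-0.05)] = 0.1025
  C_13 = (-0.15)(-0.05) − (0.90)(-0.05) = 0.0525
  C_21 = −[(-0.45)(0.65) − (-0.30)(-0.05)] = 0.3075
  C_22 = (0.70)(0.65) − (-0.30)(-0.05) = 0.4400
  C_23 = −[(0.70)(-0.05) − (-0.45)(-0.05)] = 0.0575
  C_31 = (-0.45)(-0.10) − (-0.30)(0.90) = 0.3150
  C_32 = −[(0.70)(-0.10) − (-0.30)(-0.15)] = 0.1150
  C_33 = (0.70)(0.90) − (-0.45)(-0.15) = 0.5625
det(I−A) = Σ_j (I−A)_1j·C_1j = (0.70)(0.5800) + (-0.45)(0.1025) + (-0.30)(0.0525) = 0.344125
adj(I−A) = Cᵀ =
  [ 0.5800   0.3075   0.3150]
  [ 0.1025   0.4400   0.1150]
  [ 0.0525   0.0575   0.5625]
(I − A)⁻¹ = adj(I−A) / det(I−A) ≈
  [   1.68543     0.89357     0.91537]
  [   0.29786     1.27861     0.33418]
  [   0.15256     0.16709     1.63458]
The output multiplier for sector j is the column-j sum of the Leontief inverse (I − A)⁻¹ = adj(I−A) / det(I−A).
Column C of adj(I−A): (0.3075, 0.4400, 0.0575); det(I−A) = 0.344125.
m_C = (0.3075 + 0.4400 + 0.0575) / 0.344125 = 0.805 / 0.344125 ≈ 2.3393.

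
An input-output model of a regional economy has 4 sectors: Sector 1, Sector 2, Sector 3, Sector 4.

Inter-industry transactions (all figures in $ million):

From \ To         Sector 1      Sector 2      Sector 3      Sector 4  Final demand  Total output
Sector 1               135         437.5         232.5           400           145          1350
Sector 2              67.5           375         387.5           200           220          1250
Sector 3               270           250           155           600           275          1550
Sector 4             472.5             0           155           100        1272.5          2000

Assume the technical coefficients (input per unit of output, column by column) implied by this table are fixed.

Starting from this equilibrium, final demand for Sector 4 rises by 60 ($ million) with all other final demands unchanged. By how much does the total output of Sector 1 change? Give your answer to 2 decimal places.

Technical coefficients a_ij = z_ij / X_j:
  a_11 = 135/1350 = 0.10, a_21 = 67.5/1350 = 0.05, a_31 = 270/1350 = 0.20, a_41 = 472.5/1350 = 0.35
  a_12 = 437.5/1250 = 0.35, a_22 = 375/1250 = 0.30, a_32 = 250/1250 = 0.20, a_42 = 0/1250 = 0.00
  a_13 = 232.5/1550 = 0.15, a_23 = 387.5/1550 = 0.25, a_33 = 155/1550 = 0.10, a_43 = 155/1550 = 0.10
  a_14 = 400/2000 = 0.20, a_24 = 200/2000 = 0.10, a_34 = 600/2000 = 0.30, a_44 = 100/2000 = 0.05
I − A =
  [   0.90    -0.35    -0.15    -0.20]
  [  -0.05     0.70    -0.25    -0.10]
  [  -0.20    -0.20     0.90    -0.30]
  [  -0.35     0.00    -0.10     0.95]
Compute the cofactors C_ij = (−1)^(i+j)·(3×3 minor ij) of I−A; the adjugate is their transpose:
adj(I−A) = Cᵀ =
  [ 0.528000   0.321250   0.200375   0.208250]
  [ 0.148500   0.631250   0.218625   0.166750]
  [ 0.223000   0.260250   0.520625   0.238750]
  [ 0.218000   0.145750   0.128625   0.466250]
det(I−A) = Σ_j (I−A)_1j·C_1j = (0.90)(0.528000) + (-0.35)(0.148500) + (-0.15)(0.223000) + (-0.20)(0.218000) = 0.346175
(I − A)⁻¹ = adj(I−A) / det(I−A) ≈
  [   1.5252     0.9280     0.5788     0.6016]
  [   0.4290     1.8235     0.6315     0.4817]
  [   0.6442     0.7518     1.5039     0.6897]
  [   0.6297     0.4210     0.3716     1.3469]
Δx = (I − A)⁻¹ Δd with Δd having +60 in the Sector 4 component and 0 elsewhere.
So Δx_1 = L_14 · (+60), where L_14 = adj(I−A)_14 / det(I−A) = 0.208250 / 0.346175.
Δx_1 = 0.208250 × (+60) / 0.346175 = 12.495 / 0.346175 ≈ 36.09.

Δx_1 = 36.09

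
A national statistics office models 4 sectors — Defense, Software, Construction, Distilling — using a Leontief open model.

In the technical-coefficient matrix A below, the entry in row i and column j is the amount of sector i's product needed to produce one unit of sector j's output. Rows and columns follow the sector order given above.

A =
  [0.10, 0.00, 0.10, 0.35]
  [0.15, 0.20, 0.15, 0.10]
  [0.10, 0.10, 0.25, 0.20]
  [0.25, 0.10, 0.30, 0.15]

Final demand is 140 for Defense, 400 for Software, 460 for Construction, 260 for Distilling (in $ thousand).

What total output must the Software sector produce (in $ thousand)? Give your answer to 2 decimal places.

x_2 = 955.90

I − A =
  [   0.90     0.00    -0.10    -0.35]
  [  -0.15     0.80    -0.15    -0.10]
  [  -0.10    -0.10     0.75    -0.20]
  [  -0.25    -0.10    -0.30     0.85]
Compute the cofactors C_ij = (−1)^(i+j)·(3×3 minor ij) of I−A; the adjugate is their transpose:
adj(I−A) = Cᵀ =
  [ 0.435750   0.047250   0.156250   0.221750]
  [ 0.128625   0.430125   0.159625   0.141125]
  [ 0.125250   0.089250   0.527750   0.186250]
  [ 0.187500   0.096000   0.251000   0.517000]
det(I−A) = Σ_j (I−A)_1j·C_1j = (0.90)(0.435750) + (0.00)(0.128625) + (-0.10)(0.125250) + (-0.35)(0.187500) = 0.314025
(I − A)⁻¹ = adj(I−A) / det(I−A) ≈
  [   1.3876     0.1505     0.4976     0.7062]
  [   0.4096     1.3697     0.5083     0.4494]
  [   0.3989     0.2842     1.6806     0.5931]
  [   0.5971     0.3057     0.7993     1.6464]
x = (I − A)⁻¹ d = adj(I−A)·d / det(I−A), with det(I−A) = 0.314025:
  x_1 = (0.435750·140 + 0.047250·400 + 0.156250·460 + 0.221750·260) / 0.314025 = 209.435 / 0.314025 ≈ 666.94
  x_2 = (0.128625·140 + 0.430125·400 + 0.159625·460 + 0.141125·260) / 0.314025 = 300.1775 / 0.314025 ≈ 955.90
  x_3 = (0.125250·140 + 0.089250·400 + 0.527750·460 + 0.186250·260) / 0.314025 = 344.425 / 0.314025 ≈ 1096.81
  x_4 = (0.187500·140 + 0.096000·400 + 0.251000·460 + 0.517000·260) / 0.314025 = 314.53 / 0.314025 ≈ 1001.61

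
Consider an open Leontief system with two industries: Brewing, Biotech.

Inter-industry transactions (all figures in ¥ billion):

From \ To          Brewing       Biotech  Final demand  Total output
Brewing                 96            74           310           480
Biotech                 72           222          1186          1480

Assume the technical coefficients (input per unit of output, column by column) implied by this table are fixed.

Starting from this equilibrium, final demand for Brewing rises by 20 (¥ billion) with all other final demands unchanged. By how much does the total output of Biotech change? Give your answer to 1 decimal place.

Technical coefficients a_ij = z_ij / X_j:
  a_11 = 96/480 = 0.20, a_21 = 72/480 = 0.15
  a_12 = 74/1480 = 0.05, a_22 = 222/1480 = 0.15
I − A =
  [   0.80    -0.05]
  [  -0.15     0.85]
det(I−A) = (0.80)(0.85) − (-0.05)(-0.15) = 0.6725
adj(I−A) = [[0.85, 0.05], [0.15, 0.80]]
(I − A)⁻¹ = adj(I−A) / det(I−A) ≈
  [   1.2639     0.0743]
  [   0.2230     1.1896]
Δx = (I − A)⁻¹ Δd with Δd having +20 in the Brewing component and 0 elsewhere.
So Δx_2 = L_21 · (+20), where L_21 = adj(I−A)_21 / det(I−A) = 0.15 / 0.6725.
Δx_2 = 0.15 × (+20) / 0.6725 = 3.00 / 0.6725 ≈ 4.5.

Δx_2 = 4.5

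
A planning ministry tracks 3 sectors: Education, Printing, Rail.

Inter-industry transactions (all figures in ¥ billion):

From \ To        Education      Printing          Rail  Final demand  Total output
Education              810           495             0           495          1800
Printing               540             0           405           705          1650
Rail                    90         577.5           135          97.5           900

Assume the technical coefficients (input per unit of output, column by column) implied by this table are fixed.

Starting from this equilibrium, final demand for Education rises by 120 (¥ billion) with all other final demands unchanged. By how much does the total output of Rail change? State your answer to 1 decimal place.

Technical coefficients a_ij = z_ij / X_j:
  a_11 = 810/1800 = 0.45, a_21 = 540/1800 = 0.30, a_31 = 90/1800 = 0.05
  a_12 = 495/1650 = 0.30, a_22 = 0/1650 = 0.00, a_32 = 577.5/1650 = 0.35
  a_13 = 0/900 = 0.00, a_23 = 405/900 = 0.45, a_33 = 135/900 = 0.15
I − A =
  [   0.55    -0.30     0.00]
  [  -0.30     1.00    -0.45]
  [  -0.05    -0.35     0.85]
Cofactors of I−A, C_ij = (−1)^(i+j)·(minor ij) (rows/columns in the sector order above):
  C_11 = (1.00)(0.85) − (-0.45)(-0.35) = 0.6925
  C_12 = −[(-0.30)(0.85) − (-0.45)(-0.05)] = 0.2775
  C_13 = (-0.30)(-0.35) − (1.00)(-0.05) = 0.1550
  C_21 = −[(-0.30)(0.85) − (0.00)(-0.35)] = 0.2550
  C_22 = (0.55)(0.85) − (0.00)(-0.05) = 0.4675
  C_23 = −[(0.55)(-0.35) − (-0.30)(-0.05)] = 0.2075
  C_31 = (-0.30)(-0.45) − (0.00)(1.00) = 0.1350
  C_32 = −[(0.55)(-0.45) − (0.00)(-0.30)] = 0.2475
  C_33 = (0.55)(1.00) − (-0.30)(-0.30) = 0.4600
det(I−A) = Σ_j (I−A)_1j·C_1j = (0.55)(0.6925) + (-0.30)(0.2775) + (0.00)(0.1550) = 0.297625
adj(I−A) = Cᵀ =
  [ 0.6925   0.2550   0.1350]
  [ 0.2775   0.4675   0.2475]
  [ 0.1550   0.2075   0.4600]
(I − A)⁻¹ = adj(I−A) / det(I−A) ≈
  [   2.3268     0.8568     0.4536]
  [   0.9324     1.5708     0.8316]
  [   0.5208     0.6972     1.5456]
Δx = (I − A)⁻¹ Δd with Δd having +120 in the Education component and 0 elsewhere.
So Δx_3 = L_31 · (+120), where L_31 = adj(I−A)_31 / det(I−A) = 0.1550 / 0.297625.
Δx_3 = 0.1550 × (+120) / 0.297625 = 18.60 / 0.297625 ≈ 62.5.

Δx_3 = 62.5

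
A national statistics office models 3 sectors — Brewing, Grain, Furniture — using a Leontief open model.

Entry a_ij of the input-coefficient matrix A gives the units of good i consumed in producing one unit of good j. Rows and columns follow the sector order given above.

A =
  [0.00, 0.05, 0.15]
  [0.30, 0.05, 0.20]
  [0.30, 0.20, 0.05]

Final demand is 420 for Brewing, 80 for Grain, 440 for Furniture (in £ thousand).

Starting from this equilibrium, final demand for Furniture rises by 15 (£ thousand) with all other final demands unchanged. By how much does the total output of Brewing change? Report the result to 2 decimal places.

Δx_B = 2.88

I − A =
  [   1.00    -0.05    -0.15]
  [  -0.30     0.95    -0.20]
  [  -0.30    -0.20     0.95]
Cofactors of I−A, C_ij = (−1)^(i+j)·(minor ij) (rows/columns in the sector order above):
  C_11 = (0.95)(0.95) − (-0.20)(-0.20) = 0.8625
  C_12 = −[(-0.30)(0.95) − (-0.20)(-0.30)] = 0.3450
  C_13 = (-0.30)(-0.20) − (0.95)(-0.30) = 0.3450
  C_21 = −[(-0.05)(0.95) − (-0.15)(-0.20)] = 0.0775
  C_22 = (1.00)(0.95) − (-0.15)(-0.30) = 0.9050
  C_23 = −[(1.00)(-0.20) − (-0.05)(-0.30)] = 0.2150
  C_31 = (-0.05)(-0.20) − (-0.15)(0.95) = 0.1525
  C_32 = −[(1.00)(-0.20) − (-0.15)(-0.30)] = 0.2450
  C_33 = (1.00)(0.95) − (-0.05)(-0.30) = 0.9350
det(I−A) = Σ_j (I−A)_1j·C_1j = (1.00)(0.8625) + (-0.05)(0.3450) + (-0.15)(0.3450) = 0.7935
adj(I−A) = Cᵀ =
  [ 0.8625   0.0775   0.1525]
  [ 0.3450   0.9050   0.2450]
  [ 0.3450   0.2150   0.9350]
(I − A)⁻¹ = adj(I−A) / det(I−A) ≈
  [   1.0870     0.0977     0.1922]
  [   0.4348     1.1405     0.3088]
  [   0.4348     0.2710     1.1783]
Δx = (I − A)⁻¹ Δd with Δd having +15 in the Furniture component and 0 elsewhere.
So Δx_B = L_BF · (+15), where L_BF = adj(I−A)_BF / det(I−A) = 0.1525 / 0.7935.
Δx_B = 0.1525 × (+15) / 0.7935 = 2.2875 / 0.7935 ≈ 2.88.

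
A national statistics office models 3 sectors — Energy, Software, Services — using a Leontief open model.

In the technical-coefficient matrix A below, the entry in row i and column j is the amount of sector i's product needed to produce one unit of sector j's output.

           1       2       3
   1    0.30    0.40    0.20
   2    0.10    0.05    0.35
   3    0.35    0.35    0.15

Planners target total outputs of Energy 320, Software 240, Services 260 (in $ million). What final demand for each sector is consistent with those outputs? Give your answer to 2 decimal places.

d_1 = 76.00, d_2 = 105.00, d_3 = 25.00

I − A =
  [   0.70    -0.40    -0.20]
  [  -0.10     0.95    -0.35]
  [  -0.35    -0.35     0.85]
d = (I − A) x:
  d_1 = (+0.70)·320 + (-0.40)·240 + (-0.20)·260 = 76.00
  d_2 = (-0.10)·320 + (+0.95)·240 + (-0.35)·260 = 105.00
  d_3 = (-0.35)·320 + (-0.35)·240 + (+0.85)·260 = 25.00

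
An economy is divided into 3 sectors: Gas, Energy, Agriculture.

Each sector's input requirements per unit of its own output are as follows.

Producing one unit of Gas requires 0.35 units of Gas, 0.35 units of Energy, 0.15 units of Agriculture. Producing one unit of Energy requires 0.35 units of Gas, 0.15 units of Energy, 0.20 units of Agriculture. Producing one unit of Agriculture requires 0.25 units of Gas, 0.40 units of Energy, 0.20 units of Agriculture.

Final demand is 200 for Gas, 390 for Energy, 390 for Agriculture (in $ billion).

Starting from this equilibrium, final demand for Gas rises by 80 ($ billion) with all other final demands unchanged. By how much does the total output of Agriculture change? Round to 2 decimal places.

I − A =
  [   0.65    -0.35    -0.25]
  [  -0.35     0.85    -0.40]
  [  -0.15    -0.20     0.80]
Cofactors of I−A, C_ij = (−1)^(i+j)·(minor ij) (rows/columns in the sector order above):
  C_11 = (0.85)(0.80) − (-0.40)(-0.20) = 0.6000
  C_12 = −[(-0.35)(0.80) − (-0.40)(-0.15)] = 0.3400
  C_13 = (-0.35)(-0.20) − (0.85)(-0.15) = 0.1975
  C_21 = −[(-0.35)(0.80) − (-0.25)(-0.20)] = 0.3300
  C_22 = (0.65)(0.80) − (-0.25)(-0.15) = 0.4825
  C_23 = −[(0.65)(-0.20) − (-0.35)(-0.15)] = 0.1825
  C_31 = (-0.35)(-0.40) − (-0.25)(0.85) = 0.3525
  C_32 = −[(0.65)(-0.40) − (-0.25)(-0.35)] = 0.3475
  C_33 = (0.65)(0.85) − (-0.35)(-0.35) = 0.4300
det(I−A) = Σ_j (I−A)_1j·C_1j = (0.65)(0.6000) + (-0.35)(0.3400) + (-0.25)(0.1975) = 0.221625
adj(I−A) = Cᵀ =
  [ 0.6000   0.3300   0.3525]
  [ 0.3400   0.4825   0.3475]
  [ 0.1975   0.1825   0.4300]
(I − A)⁻¹ = adj(I−A) / det(I−A) ≈
  [   2.7073     1.4890     1.5905]
  [   1.5341     2.1771     1.5680]
  [   0.8911     0.8235     1.9402]
Δx = (I − A)⁻¹ Δd with Δd having +80 in the Gas component and 0 elsewhere.
So Δx_3 = L_31 · (+80), where L_31 = adj(I−A)_31 / det(I−A) = 0.1975 / 0.221625.
Δx_3 = 0.1975 × (+80) / 0.221625 = 15.80 / 0.221625 ≈ 71.29.

Δx_3 = 71.29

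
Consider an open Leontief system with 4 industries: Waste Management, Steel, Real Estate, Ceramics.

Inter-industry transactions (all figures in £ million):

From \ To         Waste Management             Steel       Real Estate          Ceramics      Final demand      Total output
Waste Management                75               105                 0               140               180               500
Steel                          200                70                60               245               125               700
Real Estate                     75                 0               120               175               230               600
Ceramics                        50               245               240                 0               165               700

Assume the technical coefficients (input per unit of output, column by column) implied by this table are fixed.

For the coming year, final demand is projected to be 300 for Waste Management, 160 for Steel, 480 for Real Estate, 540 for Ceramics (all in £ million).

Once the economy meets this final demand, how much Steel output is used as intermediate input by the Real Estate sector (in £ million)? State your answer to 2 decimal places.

z_SR = 130.14

Technical coefficients a_ij = z_ij / X_j:
  a_WW = 75/500 = 0.15, a_SW = 200/500 = 0.40, a_RW = 75/500 = 0.15, a_CW = 50/500 = 0.10
  a_WS = 105/700 = 0.15, a_SS = 70/700 = 0.10, a_RS = 0/700 = 0.00, a_CS = 245/700 = 0.35
  a_WR = 0/600 = 0.00, a_SR = 60/600 = 0.10, a_RR = 120/600 = 0.20, a_CR = 240/600 = 0.40
  a_WC = 140/700 = 0.20, a_SC = 245/700 = 0.35, a_RC = 175/700 = 0.25, a_CC = 0/700 = 0.00
I − A =
  [   0.85    -0.15     0.00    -0.20]
  [  -0.40     0.90    -0.10    -0.35]
  [  -0.15     0.00     0.80    -0.25]
  [  -0.10    -0.35    -0.40     1.00]
Compute the cofactors C_ij = (−1)^(i+j)·(3×3 minor ij) of I−A; the adjugate is their transpose:
adj(I−A) = Cᵀ =
  [ 0.523250   0.161000   0.115000   0.189750]
  [ 0.346500   0.567000   0.234000   0.326250]
  [ 0.174125   0.111125   0.549625   0.211125]
  [ 0.243250   0.259000   0.313250   0.561750]
det(I−A) = Σ_j (I−A)_1j·C_1j = (0.85)(0.523250) + (-0.15)(0.346500) + (0.00)(0.174125) + (-0.20)(0.243250) = 0.3441375
(I − A)⁻¹ = adj(I−A) / det(I−A) ≈
  [   1.5205     0.4678     0.3342     0.5514]
  [   1.0069     1.6476     0.6800     0.9480]
  [   0.5060     0.3229     1.5971     0.6135]
  [   0.7068     0.7526     0.9102     1.6323]
First solve x = (I − A)⁻¹ d = adj(I−A)·d / det(I−A); in particular x_R = (0.174125·300 + 0.111125·160 + 0.549625·480 + 0.211125·540) / 0.3441375 = 447.845 / 0.3441375 ≈ 1301.3548.
Intermediate flow from S to R: z_SR = a_SR · x_R = 0.10 × 447.845 / 0.3441375 = 44.7845 / 0.3441375 ≈ 130.14.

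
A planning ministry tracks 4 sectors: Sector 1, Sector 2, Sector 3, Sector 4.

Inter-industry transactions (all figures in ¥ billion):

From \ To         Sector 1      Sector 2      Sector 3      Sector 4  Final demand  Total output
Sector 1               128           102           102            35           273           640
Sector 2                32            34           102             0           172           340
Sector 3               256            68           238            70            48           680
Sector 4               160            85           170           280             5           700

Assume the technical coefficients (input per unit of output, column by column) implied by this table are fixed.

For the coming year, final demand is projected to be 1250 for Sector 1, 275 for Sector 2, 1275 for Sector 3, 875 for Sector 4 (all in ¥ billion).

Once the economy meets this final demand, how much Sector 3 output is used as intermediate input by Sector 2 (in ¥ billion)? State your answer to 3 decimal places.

Technical coefficients a_ij = z_ij / X_j:
  a_11 = 128/640 = 0.20, a_21 = 32/640 = 0.05, a_31 = 256/640 = 0.40, a_41 = 160/640 = 0.25
  a_12 = 102/340 = 0.30, a_22 = 34/340 = 0.10, a_32 = 68/340 = 0.20, a_42 = 85/340 = 0.25
  a_13 = 102/680 = 0.15, a_23 = 102/680 = 0.15, a_33 = 238/680 = 0.35, a_43 = 170/680 = 0.25
  a_14 = 35/700 = 0.05, a_24 = 0/700 = 0.00, a_34 = 70/700 = 0.10, a_44 = 280/700 = 0.40
I − A =
  [   0.80    -0.30    -0.15    -0.05]
  [  -0.05     0.90    -0.15     0.00]
  [  -0.40    -0.20     0.65    -0.10]
  [  -0.25    -0.25    -0.25     0.60]
Compute the cofactors C_ij = (−1)^(i+j)·(3×3 minor ij) of I−A; the adjugate is their transpose:
adj(I−A) = Cᵀ =
  [ 0.306750   0.141875   0.121125   0.045750]
  [ 0.058000   0.239125   0.075250   0.017375]
  [ 0.245750   0.198000   0.411125   0.089000]
  [ 0.254375   0.241250   0.253125   0.360750]
det(I−A) = Σ_j (I−A)_1j·C_1j = (0.80)(0.306750) + (-0.30)(0.058000) + (-0.15)(0.245750) + (-0.05)(0.254375) = 0.17841875
(I − A)⁻¹ = adj(I−A) / det(I−A) ≈
  [   1.7193     0.7952     0.6789     0.2564]
  [   0.3251     1.3402     0.4218     0.0974]
  [   1.3774     1.1097     2.3043     0.4988]
  [   1.4257     1.3522     1.4187     2.0219]
First solve x = (I − A)⁻¹ d = adj(I−A)·d / det(I−A); in particular x_2 = (0.058000·1250 + 0.239125·275 + 0.075250·1275 + 0.017375·875) / 0.17841875 = 249.40625 / 0.17841875 ≈ 1397.87018.
Intermediate flow from 3 to 2: z_32 = a_32 · x_2 = 0.20 × 249.40625 / 0.17841875 = 49.88125 / 0.17841875 ≈ 279.574.

z_32 = 279.574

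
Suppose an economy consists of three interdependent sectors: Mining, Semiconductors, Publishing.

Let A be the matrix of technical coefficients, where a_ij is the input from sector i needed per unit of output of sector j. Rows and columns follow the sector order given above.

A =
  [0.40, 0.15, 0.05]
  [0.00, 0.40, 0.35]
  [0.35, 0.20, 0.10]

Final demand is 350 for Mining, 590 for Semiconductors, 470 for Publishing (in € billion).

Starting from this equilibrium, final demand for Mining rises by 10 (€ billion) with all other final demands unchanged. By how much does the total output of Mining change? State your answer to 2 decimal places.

Δx_1 = 18.57

I − A =
  [   0.60    -0.15    -0.05]
  [   0.00     0.60    -0.35]
  [  -0.35    -0.20     0.90]
Cofactors of I−A, C_ij = (−1)^(i+j)·(minor ij) (rows/columns in the sector order above):
  C_11 = (0.60)(0.90) − (-0.35)(-0.20) = 0.4700
  C_12 = −[(0.00)(0.90) − (-0.35)(-0.35)] = 0.1225
  C_13 = (0.00)(-0.20) − (0.60)(-0.35) = 0.2100
  C_21 = −[(-0.15)(0.90) − (-0.05)(-0.20)] = 0.1450
  C_22 = (0.60)(0.90) − (-0.05)(-0.35) = 0.5225
  C_23 = −[(0.60)(-0.20) − (-0.15)(-0.35)] = 0.1725
  C_31 = (-0.15)(-0.35) − (-0.05)(0.60) = 0.0825
  C_32 = −[(0.60)(-0.35) − (-0.05)(0.00)] = 0.2100
  C_33 = (0.60)(0.60) − (-0.15)(0.00) = 0.3600
det(I−A) = Σ_j (I−A)_1j·C_1j = (0.60)(0.4700) + (-0.15)(0.1225) + (-0.05)(0.2100) = 0.253125
adj(I−A) = Cᵀ =
  [ 0.4700   0.1450   0.0825]
  [ 0.1225   0.5225   0.2100]
  [ 0.2100   0.1725   0.3600]
(I − A)⁻¹ = adj(I−A) / det(I−A) ≈
  [   1.8568     0.5728     0.3259]
  [   0.4840     2.0642     0.8296]
  [   0.8296     0.6815     1.4222]
Δx = (I − A)⁻¹ Δd with Δd having +10 in the Mining component and 0 elsewhere.
So Δx_1 = L_11 · (+10), where L_11 = adj(I−A)_11 / det(I−A) = 0.4700 / 0.253125.
Δx_1 = 0.4700 × (+10) / 0.253125 = 4.70 / 0.253125 ≈ 18.57.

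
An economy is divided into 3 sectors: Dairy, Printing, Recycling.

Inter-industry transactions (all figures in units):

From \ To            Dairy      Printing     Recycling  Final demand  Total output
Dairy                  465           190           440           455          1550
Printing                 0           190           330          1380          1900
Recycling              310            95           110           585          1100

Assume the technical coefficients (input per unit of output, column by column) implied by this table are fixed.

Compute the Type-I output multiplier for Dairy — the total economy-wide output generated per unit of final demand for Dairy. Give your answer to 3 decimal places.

Technical coefficients a_ij = z_ij / X_j:
  a_DD = 465/1550 = 0.30, a_PD = 0/1550 = 0.00, a_RD = 310/1550 = 0.20
  a_DP = 190/1900 = 0.10, a_PP = 190/1900 = 0.10, a_RP = 95/1900 = 0.05
  a_DR = 440/1100 = 0.40, a_PR = 330/1100 = 0.30, a_RR = 110/1100 = 0.10
I − A =
  [   0.70    -0.10    -0.40]
  [   0.00     0.90    -0.30]
  [  -0.20    -0.05     0.90]
Cofactors of I−A, C_ij = (−1)^(i+j)·(minor ij) (rows/columns in the sector order above):
  C_11 = (0.90)(0.90) − (-0.30)(-0.05) = 0.7950
  C_12 = −[(0.00)(0.90) − (-0.30)(-0.20)] = 0.0600
  C_13 = (0.00)(-0.05) − (0.90)(-0.20) = 0.1800
  C_21 = −[(-0.10)(0.90) − (-0.40)(-0.05)] = 0.1100
  C_22 = (0.70)(0.90) − (-0.40)(-0.20) = 0.5500
  C_23 = −[(0.70)(-0.05) − (-0.10)(-0.20)] = 0.0550
  C_31 = (-0.10)(-0.30) − (-0.40)(0.90) = 0.3900
  C_32 = −[(0.70)(-0.30) − (-0.40)(0.00)] = 0.2100
  C_33 = (0.70)(0.90) − (-0.10)(0.00) = 0.6300
det(I−A) = Σ_j (I−A)_1j·C_1j = (0.70)(0.7950) + (-0.10)(0.0600) + (-0.40)(0.1800) = 0.4785
adj(I−A) = Cᵀ =
  [ 0.7950   0.1100   0.3900]
  [ 0.0600   0.5500   0.2100]
  [ 0.1800   0.0550   0.6300]
(I − A)⁻¹ = adj(I−A) / det(I−A) ≈
  [   1.6614     0.2299     0.8150]
  [   0.1254     1.1494     0.4389]
  [   0.3762     0.1149     1.3166]
The output multiplier for sector j is the column-j sum of the Leontief inverse (I − A)⁻¹ = adj(I−A) / det(I−A).
Column D of adj(I−A): (0.7950, 0.0600, 0.1800); det(I−A) = 0.4785.
m_D = (0.7950 + 0.0600 + 0.1800) / 0.4785 = 1.035 / 0.4785 ≈ 2.163.

m_D = 2.163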